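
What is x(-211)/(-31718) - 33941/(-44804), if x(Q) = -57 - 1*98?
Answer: 541742629/710546636 ≈ 0.76243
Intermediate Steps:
x(Q) = -155 (x(Q) = -57 - 98 = -155)
x(-211)/(-31718) - 33941/(-44804) = -155/(-31718) - 33941/(-44804) = -155*(-1/31718) - 33941*(-1/44804) = 155/31718 + 33941/44804 = 541742629/710546636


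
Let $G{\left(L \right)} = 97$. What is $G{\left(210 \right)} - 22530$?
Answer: $-22433$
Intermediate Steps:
$G{\left(210 \right)} - 22530 = 97 - 22530 = -22433$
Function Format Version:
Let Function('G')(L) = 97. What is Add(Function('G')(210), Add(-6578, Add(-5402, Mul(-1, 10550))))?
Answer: -22433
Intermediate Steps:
Add(Function('G')(210), Add(-6578, Add(-5402, Mul(-1, 10550)))) = Add(97, Add(-6578, Add(-5402, Mul(-1, 10550)))) = Add(97, Add(-6578, Add(-5402, -10550))) = Add(97, Add(-6578, -15952)) = Add(97, -22530) = -22433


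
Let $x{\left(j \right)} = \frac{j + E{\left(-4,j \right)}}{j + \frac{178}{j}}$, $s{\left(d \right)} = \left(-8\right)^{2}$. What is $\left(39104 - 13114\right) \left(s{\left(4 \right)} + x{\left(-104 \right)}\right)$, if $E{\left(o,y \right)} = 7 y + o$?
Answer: $\frac{446666400}{239} \approx 1.8689 \cdot 10^{6}$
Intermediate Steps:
$E{\left(o,y \right)} = o + 7 y$
$s{\left(d \right)} = 64$
$x{\left(j \right)} = \frac{-4 + 8 j}{j + \frac{178}{j}}$ ($x{\left(j \right)} = \frac{j + \left(-4 + 7 j\right)}{j + \frac{178}{j}} = \frac{-4 + 8 j}{j + \frac{178}{j}}$)
$\left(39104 - 13114\right) \left(s{\left(4 \right)} + x{\left(-104 \right)}\right) = \left(39104 - 13114\right) \left(64 + 4 \left(-104\right) \frac{1}{178 + \left(-104\right)^{2}} \left(-1 + 2 \left(-104\right)\right)\right) = 25990 \left(64 + 4 \left(-104\right) \frac{1}{178 + 10816} \left(-1 - 208\right)\right) = 25990 \left(64 + 4 \left(-104\right) \frac{1}{10994} \left(-209\right)\right) = 25990 \left(64 + \frac{43472}{5497}\right) = 25990 \cdot \frac{395280}{5497} = \frac{446666400}{239}$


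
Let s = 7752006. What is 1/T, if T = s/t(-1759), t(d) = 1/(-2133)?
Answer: -1/16535028798 ≈ -6.0478e-11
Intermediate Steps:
t(d) = -1/2133
T = -16535028798 (T = 7752006/(-1/2133) = 7752006*(-2133) = -16535028798)
1/T = 1/(-16535028798) = -1/16535028798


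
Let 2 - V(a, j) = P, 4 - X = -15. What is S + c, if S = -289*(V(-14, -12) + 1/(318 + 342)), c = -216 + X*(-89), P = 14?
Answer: 1029971/660 ≈ 1560.6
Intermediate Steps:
X = 19 (X = 4 - 1*(-15) = 4 + 15 = 19)
V(a, j) = -12 (V(a, j) = 2 - 1*14 = 2 - 14 = -12)
c = -1907 (c = -216 + 19*(-89) = -216 - 1691 = -1907)
S = 2288591/660 (S = -289*(-12 + 1/(318 + 342)) = -289*(-12 + 1/660) = -289*(-7919/660) = 2288591/660 ≈ 3467.6)
S + c = 2288591/660 - 1907 = 1029971/660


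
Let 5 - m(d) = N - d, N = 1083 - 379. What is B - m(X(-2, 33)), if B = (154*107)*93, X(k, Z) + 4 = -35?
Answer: 1533192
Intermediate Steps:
N = 704
X(k, Z) = -39 (X(k, Z) = -4 - 35 = -39)
m(d) = -699 + d (m(d) = 5 - (704 - d) = 5 + (-704 + d) = -699 + d)
B = 1532454 (B = 16478*93 = 1532454)
B - m(X(-2, 33)) = 1532454 - (-699 - 39) = 1532454 - 1*(-738) = 1532454 + 738 = 1533192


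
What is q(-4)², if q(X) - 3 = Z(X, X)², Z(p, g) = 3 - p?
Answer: 2704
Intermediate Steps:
q(X) = 3 + (3 - X)²
q(-4)² = (3 + (-3 - 4)²)² = (3 + (-7)²)² = (3 + 49)² = 52² = 2704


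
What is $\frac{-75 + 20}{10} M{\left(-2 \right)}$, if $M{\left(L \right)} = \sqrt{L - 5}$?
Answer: $- \frac{11 i \sqrt{7}}{2} \approx - 14.552 i$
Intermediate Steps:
$M{\left(L \right)} = \sqrt{-5 + L}$
$\frac{-75 + 20}{10} M{\left(-2 \right)} = \frac{-75 + 20}{10} \sqrt{-5 - 2} = \left(-55\right) \frac{1}{10} \sqrt{-7} = - \frac{11 i \sqrt{7}}{2}$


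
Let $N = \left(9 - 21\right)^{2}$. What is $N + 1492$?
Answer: $1636$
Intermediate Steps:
$N = 144$ ($N = \left(-12\right)^{2} = 144$)
$N + 1492 = 144 + 1492 = 1636$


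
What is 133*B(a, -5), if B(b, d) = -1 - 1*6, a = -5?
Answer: -931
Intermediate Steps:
B(b, d) = -7 (B(b, d) = -1 - 6 = -7)
133*B(a, -5) = 133*(-7) = -931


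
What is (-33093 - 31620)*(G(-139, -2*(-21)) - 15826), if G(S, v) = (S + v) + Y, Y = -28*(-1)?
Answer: 1028613135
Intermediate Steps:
Y = 28
G(S, v) = 28 + S + v (G(S, v) = (S + v) + 28 = 28 + S + v)
(-33093 - 31620)*(G(-139, -2*(-21)) - 15826) = (-33093 - 31620)*((28 - 139 - 2*(-21)) - 15826) = -64713*((28 - 139 + 42) - 15826) = -64713*(-69 - 15826) = -64713*(-15895) = 1028613135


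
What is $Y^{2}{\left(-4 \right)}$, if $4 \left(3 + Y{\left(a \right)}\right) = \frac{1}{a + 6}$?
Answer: $\frac{529}{64} \approx 8.2656$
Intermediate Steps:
$Y{\left(a \right)} = -3 + \frac{1}{4 \left(6 + a\right)}$ ($Y{\left(a \right)} = -3 + \frac{1}{4 \left(a + 6\right)} = -3 + \frac{1}{4 \left(6 + a\right)}$)
$Y^{2}{\left(-4 \right)} = \left(\frac{-71 - -48}{4 \left(6 - 4\right)}\right)^{2} = \left(\frac{-71 + 48}{4 \cdot 2}\right)^{2} = \left(\frac{1}{4} \cdot \frac{1}{2} \left(-23\right)\right)^{2} = \left(- \frac{23}{8}\right)^{2} = \frac{529}{64}$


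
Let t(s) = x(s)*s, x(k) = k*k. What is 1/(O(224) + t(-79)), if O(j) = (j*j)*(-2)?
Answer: -1/593391 ≈ -1.6852e-6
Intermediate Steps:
x(k) = k²
O(j) = -2*j² (O(j) = j²*(-2) = -2*j²)
t(s) = s³ (t(s) = s²*s = s³)
1/(O(224) + t(-79)) = 1/(-2*224² + (-79)³) = 1/(-2*50176 - 493039) = 1/(-100352 - 493039) = 1/(-593391) = -1/593391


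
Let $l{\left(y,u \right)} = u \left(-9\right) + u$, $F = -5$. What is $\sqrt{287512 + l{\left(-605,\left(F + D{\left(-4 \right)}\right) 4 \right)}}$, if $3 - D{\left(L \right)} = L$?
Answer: $2 \sqrt{71862} \approx 536.14$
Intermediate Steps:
$D{\left(L \right)} = 3 - L$
$l{\left(y,u \right)} = - 8 u$ ($l{\left(y,u \right)} = - 9 u + u = - 8 u$)
$\sqrt{287512 + l{\left(-605,\left(F + D{\left(-4 \right)}\right) 4 \right)}} = \sqrt{287512 - 8 \left(-5 + \left(3 - -4\right)\right) 4} = \sqrt{287512 - 8 \left(-5 + \left(3 + 4\right)\right) 4} = \sqrt{287512 - 8 \left(-5 + 7\right) 4} = \sqrt{287512 - 8 \cdot 2 \cdot 4} = \sqrt{287512 - 64} = \sqrt{287448} = 2 \sqrt{71862}$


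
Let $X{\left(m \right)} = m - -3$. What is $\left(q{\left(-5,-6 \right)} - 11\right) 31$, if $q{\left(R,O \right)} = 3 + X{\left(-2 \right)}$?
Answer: $-217$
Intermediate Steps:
$X{\left(m \right)} = 3 + m$ ($X{\left(m \right)} = m + 3 = 3 + m$)
$q{\left(R,O \right)} = 4$ ($q{\left(R,O \right)} = 3 + \left(3 - 2\right) = 3 + 1 = 4$)
$\left(q{\left(-5,-6 \right)} - 11\right) 31 = \left(4 - 11\right) 31 = \left(-7\right) 31 = -217$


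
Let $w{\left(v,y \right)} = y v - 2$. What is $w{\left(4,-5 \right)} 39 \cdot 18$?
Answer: $-15444$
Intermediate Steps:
$w{\left(v,y \right)} = -2 + v y$ ($w{\left(v,y \right)} = v y - 2 = -2 + v y$)
$w{\left(4,-5 \right)} 39 \cdot 18 = \left(-2 + 4 \left(-5\right)\right) 39 \cdot 18 = \left(-2 - 20\right) 39 \cdot 18 = \left(-22\right) 39 \cdot 18 = \left(-858\right) 18 = -15444$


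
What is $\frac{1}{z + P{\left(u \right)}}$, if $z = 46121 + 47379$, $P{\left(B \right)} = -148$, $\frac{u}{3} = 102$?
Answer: $\frac{1}{93352} \approx 1.0712 \cdot 10^{-5}$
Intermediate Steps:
$u = 306$ ($u = 3 \cdot 102 = 306$)
$z = 93500$
$\frac{1}{z + P{\left(u \right)}} = \frac{1}{93500 - 148} = \frac{1}{93352}$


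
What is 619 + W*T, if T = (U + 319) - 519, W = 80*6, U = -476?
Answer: -323861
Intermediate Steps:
W = 480
T = -676 (T = (-476 + 319) - 519 = -157 - 519 = -676)
619 + W*T = 619 + 480*(-676) = 619 - 324480 = -323861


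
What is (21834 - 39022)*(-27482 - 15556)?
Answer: 739737144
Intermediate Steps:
(21834 - 39022)*(-27482 - 15556) = -17188*(-43038) = 739737144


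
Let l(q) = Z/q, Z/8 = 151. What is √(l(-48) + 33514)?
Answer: √1205598/6 ≈ 183.00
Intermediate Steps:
Z = 1208 (Z = 8*151 = 1208)
l(q) = 1208/q
√(l(-48) + 33514) = √(1208/(-48) + 33514) = √(1208*(-1/48) + 33514) = √(-151/6 + 33514) = √(200933/6) = √1205598/6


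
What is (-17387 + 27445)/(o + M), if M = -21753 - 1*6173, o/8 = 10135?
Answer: 5029/26577 ≈ 0.18922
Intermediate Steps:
o = 81080 (o = 8*10135 = 81080)
M = -27926 (M = -21753 - 6173 = -27926)
(-17387 + 27445)/(o + M) = (-17387 + 27445)/(81080 - 27926) = 10058/53154 = 10058*(1/53154) = 5029/26577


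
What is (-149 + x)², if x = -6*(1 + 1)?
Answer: 25921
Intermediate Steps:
x = -12 (x = -6*2 = -12)
(-149 + x)² = (-149 - 12)² = (-161)² = 25921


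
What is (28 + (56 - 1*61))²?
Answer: 529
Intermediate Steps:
(28 + (56 - 1*61))² = (28 + (56 - 61))² = (28 - 5)² = 23² = 529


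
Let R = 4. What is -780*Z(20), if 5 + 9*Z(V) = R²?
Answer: -2860/3 ≈ -953.33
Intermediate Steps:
Z(V) = 11/9 (Z(V) = -5/9 + (⅑)*4² = -5/9 + (⅑)*16 = -5/9 + 16/9 = 11/9)
-780*Z(20) = -780*11/9 = -2860/3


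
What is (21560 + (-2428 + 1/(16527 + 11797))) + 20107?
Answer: 1111405437/28324 ≈ 39239.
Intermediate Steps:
(21560 + (-2428 + 1/(16527 + 11797))) + 20107 = (21560 + (-2428 + 1/28324)) + 20107 = (21560 - 68770671/28324) + 20107 = 541894769/28324 + 20107 = 1111405437/28324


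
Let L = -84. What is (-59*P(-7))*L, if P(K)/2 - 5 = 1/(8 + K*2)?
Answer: 47908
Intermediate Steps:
P(K) = 10 + 2/(8 + 2*K) (P(K) = 10 + 2/(8 + K*2) = 10 + 2/(8 + 2*K))
(-59*P(-7))*L = -59*(41 + 10*(-7))/(4 - 7)*(-84) = -59*(41 - 70)/(-3)*(-84) = -(-59)*(-29)/3*(-84) = -59*29/3*(-84) = -1711/3*(-84) = 47908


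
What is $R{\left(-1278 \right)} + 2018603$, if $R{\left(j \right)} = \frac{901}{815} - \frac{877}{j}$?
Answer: $\frac{2102518192943}{1041570} \approx 2.0186 \cdot 10^{6}$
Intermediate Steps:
$R{\left(j \right)} = \frac{901}{815} - \frac{877}{j}$ ($R{\left(j \right)} = 901 \cdot \frac{1}{815} - \frac{877}{j} = \frac{901}{815} - \frac{877}{j}$)
$R{\left(-1278 \right)} + 2018603 = \left(\frac{901}{815} - \frac{877}{-1278}\right) + 2018603 = \left(\frac{901}{815} - - \frac{877}{1278}\right) + 2018603 = \left(\frac{901}{815} + \frac{877}{1278}\right) + 2018603 = \frac{1866233}{1041570} + 2018603 = \frac{2102518192943}{1041570}$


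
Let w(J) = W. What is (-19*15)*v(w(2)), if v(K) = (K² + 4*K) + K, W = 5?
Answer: -14250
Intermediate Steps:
w(J) = 5
v(K) = K² + 5*K
(-19*15)*v(w(2)) = (-19*15)*(5*(5 + 5)) = -1425*10 = -285*50 = -14250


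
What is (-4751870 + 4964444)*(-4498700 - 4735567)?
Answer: -1962965073258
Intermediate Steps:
(-4751870 + 4964444)*(-4498700 - 4735567) = 212574*(-9234267) = -1962965073258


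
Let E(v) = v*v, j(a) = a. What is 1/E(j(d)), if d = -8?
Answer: 1/64 ≈ 0.015625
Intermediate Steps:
E(v) = v²
1/E(j(d)) = 1/((-8)²) = 1/64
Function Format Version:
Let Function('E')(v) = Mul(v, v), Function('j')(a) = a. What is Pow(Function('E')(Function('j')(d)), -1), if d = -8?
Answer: Rational(1, 64) ≈ 0.015625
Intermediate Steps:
Function('E')(v) = Pow(v, 2)
Pow(Function('E')(Function('j')(d)), -1) = Pow(Pow(-8, 2), -1) = Pow(64, -1) = Rational(1, 64)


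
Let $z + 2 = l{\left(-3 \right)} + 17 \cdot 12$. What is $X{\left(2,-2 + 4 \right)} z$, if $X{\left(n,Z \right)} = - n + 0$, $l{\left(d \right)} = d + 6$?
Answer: $-410$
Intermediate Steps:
$l{\left(d \right)} = 6 + d$
$X{\left(n,Z \right)} = - n$
$z = 205$ ($z = -2 + \left(\left(6 - 3\right) + 17 \cdot 12\right) = -2 + \left(3 + 204\right) = -2 + 207 = 205$)
$X{\left(2,-2 + 4 \right)} z = \left(-1\right) 2 \cdot 205 = \left(-2\right) 205 = -410$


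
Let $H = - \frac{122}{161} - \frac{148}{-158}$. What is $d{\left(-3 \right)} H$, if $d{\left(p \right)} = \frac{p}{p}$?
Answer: $\frac{2276}{12719} \approx 0.17894$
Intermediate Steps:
$d{\left(p \right)} = 1$
$H = \frac{2276}{12719}$ ($H = \left(-122\right) \frac{1}{161} - - \frac{74}{79} = - \frac{122}{161} + \frac{74}{79} = \frac{2276}{12719} \approx 0.17894$)
$d{\left(-3 \right)} H = 1 \cdot \frac{2276}{12719} = \frac{2276}{12719}$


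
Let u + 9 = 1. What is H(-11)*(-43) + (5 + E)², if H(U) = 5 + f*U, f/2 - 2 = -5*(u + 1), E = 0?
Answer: 34812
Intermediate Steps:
u = -8 (u = -9 + 1 = -8)
f = 74 (f = 4 + 2*(-5*(-8 + 1)) = 4 + 2*(-5*(-7)) = 4 + 2*35 = 4 + 70 = 74)
H(U) = 5 + 74*U
H(-11)*(-43) + (5 + E)² = (5 + 74*(-11))*(-43) + (5 + 0)² = (5 - 814)*(-43) + 5² = -809*(-43) + 25 = 34787 + 25 = 34812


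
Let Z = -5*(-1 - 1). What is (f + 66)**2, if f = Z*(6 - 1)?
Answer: 13456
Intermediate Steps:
Z = 10 (Z = -5*(-2) = 10)
f = 50 (f = 10*(6 - 1) = 10*5 = 50)
(f + 66)**2 = (50 + 66)**2 = 116**2 = 13456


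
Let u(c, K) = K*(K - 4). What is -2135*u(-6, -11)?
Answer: -352275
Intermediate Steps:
u(c, K) = K*(-4 + K)
-2135*u(-6, -11) = -(-23485)*(-4 - 11) = -(-23485)*(-15) = -2135*165 = -352275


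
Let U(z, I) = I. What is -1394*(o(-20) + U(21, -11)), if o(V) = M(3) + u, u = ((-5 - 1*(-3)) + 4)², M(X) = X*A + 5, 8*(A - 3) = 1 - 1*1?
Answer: -9758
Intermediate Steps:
A = 3 (A = 3 + (1 - 1*1)/8 = 3 + (1 - 1)/8 = 3 + (⅛)*0 = 3 + 0 = 3)
M(X) = 5 + 3*X (M(X) = X*3 + 5 = 3*X + 5 = 5 + 3*X)
u = 4 (u = ((-5 + 3) + 4)² = (-2 + 4)² = 2² = 4)
o(V) = 18 (o(V) = (5 + 3*3) + 4 = (5 + 9) + 4 = 14 + 4 = 18)
-1394*(o(-20) + U(21, -11)) = -1394*(18 - 11) = -1394*7 = -9758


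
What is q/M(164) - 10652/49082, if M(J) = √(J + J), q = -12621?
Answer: -5326/24541 - 12621*√82/164 ≈ -697.09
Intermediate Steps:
M(J) = √2*√J (M(J) = √(2*J) = √2*√J)
q/M(164) - 10652/49082 = -12621*√82/164 - 10652/49082 = -12621*√82/164 - 10652*1/49082 = -12621*√82/164 - 5326/24541 = -5326/24541 - 12621*√82/164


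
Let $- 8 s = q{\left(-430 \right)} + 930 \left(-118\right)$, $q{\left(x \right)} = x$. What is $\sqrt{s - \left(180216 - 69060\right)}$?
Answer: $\frac{i \sqrt{389539}}{2} \approx 312.07 i$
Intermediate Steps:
$s = \frac{55085}{4}$ ($s = - \frac{-430 + 930 \left(-118\right)}{8} = - \frac{-430 - 109740}{8} = \left(- \frac{1}{8}\right) \left(-110170\right) = \frac{55085}{4} \approx 13771.0$)
$\sqrt{s - \left(180216 - 69060\right)} = \sqrt{\frac{55085}{4} - \left(180216 - 69060\right)} = \sqrt{\frac{55085}{4} - 111156} = \sqrt{- \frac{389539}{4}} = \frac{i \sqrt{389539}}{2}$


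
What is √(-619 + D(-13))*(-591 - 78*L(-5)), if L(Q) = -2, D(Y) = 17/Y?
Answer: -10440*I*√182/13 ≈ -10834.0*I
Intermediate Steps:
√(-619 + D(-13))*(-591 - 78*L(-5)) = √(-619 + 17/(-13))*(-591 - 78*(-2)) = √(-619 + 17*(-1/13))*(-591 + 156) = √(-619 - 17/13)*(-435) = √(-8064/13)*(-435) = (24*I*√182/13)*(-435) = -10440*I*√182/13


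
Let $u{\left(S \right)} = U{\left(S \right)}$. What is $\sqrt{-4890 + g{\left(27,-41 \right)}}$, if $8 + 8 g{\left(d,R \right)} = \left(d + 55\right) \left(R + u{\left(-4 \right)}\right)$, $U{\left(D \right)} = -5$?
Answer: $\frac{5 i \sqrt{858}}{2} \approx 73.229 i$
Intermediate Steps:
$u{\left(S \right)} = -5$
$g{\left(d,R \right)} = -1 + \frac{\left(-5 + R\right) \left(55 + d\right)}{8}$ ($g{\left(d,R \right)} = -1 + \frac{\left(d + 55\right) \left(R - 5\right)}{8} = -1 + \frac{\left(55 + d\right) \left(-5 + R\right)}{8} = -1 + \frac{\left(-5 + R\right) \left(55 + d\right)}{8}$)
$\sqrt{-4890 + g{\left(27,-41 \right)}} = \sqrt{-4890 + \left(- \frac{283}{8} - \frac{135}{8} + \frac{55}{8} \left(-41\right) + \frac{1}{8} \left(-41\right) 27\right)} = \sqrt{-4890 - \frac{945}{2}} = \sqrt{- \frac{10725}{2}} = \frac{5 i \sqrt{858}}{2}$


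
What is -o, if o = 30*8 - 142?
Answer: -98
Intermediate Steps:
o = 98 (o = 240 - 142 = 98)
-o = -1*98 = -98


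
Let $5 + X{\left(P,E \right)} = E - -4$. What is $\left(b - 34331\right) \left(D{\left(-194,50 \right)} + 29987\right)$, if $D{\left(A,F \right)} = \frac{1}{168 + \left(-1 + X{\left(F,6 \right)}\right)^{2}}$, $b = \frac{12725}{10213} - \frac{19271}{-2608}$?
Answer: $- \frac{5044162207755774309}{4900932736} \approx -1.0292 \cdot 10^{9}$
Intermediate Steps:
$X{\left(P,E \right)} = -1 + E$ ($X{\left(P,E \right)} = -5 + \left(E - -4\right) = -5 + \left(E + 4\right) = -5 + \left(4 + E\right) = -1 + E$)
$b = \frac{230001523}{26635504}$ ($b = 12725 \cdot \frac{1}{10213} - - \frac{19271}{2608} = \frac{12725}{10213} + \frac{19271}{2608} = \frac{230001523}{26635504} \approx 8.6351$)
$D{\left(A,F \right)} = \frac{1}{184}$ ($D{\left(A,F \right)} = \frac{1}{168 + \left(-1 + \left(-1 + 6\right)\right)^{2}} = \frac{1}{168 + \left(-1 + 5\right)^{2}} = \frac{1}{168 + 4^{2}} = \frac{1}{168 + 16} = \frac{1}{184}$)
$\left(b - 34331\right) \left(D{\left(-194,50 \right)} + 29987\right) = \left(\frac{230001523}{26635504} - 34331\right) \left(\frac{1}{184} + 29987\right) = \left(- \frac{914193486301}{26635504}\right) \frac{5517609}{184} = - \frac{5044162207755774309}{4900932736}$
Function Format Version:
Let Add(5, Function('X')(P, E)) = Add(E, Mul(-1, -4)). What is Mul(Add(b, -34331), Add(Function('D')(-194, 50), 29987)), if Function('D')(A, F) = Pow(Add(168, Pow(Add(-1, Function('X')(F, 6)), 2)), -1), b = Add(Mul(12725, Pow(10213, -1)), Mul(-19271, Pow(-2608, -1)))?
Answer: Rational(-5044162207755774309, 4900932736) ≈ -1.0292e+9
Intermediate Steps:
Function('X')(P, E) = Add(-1, E) (Function('X')(P, E) = Add(-5, Add(E, Mul(-1, -4))) = Add(-5, Add(E, 4)) = Add(-5, Add(4, E)) = Add(-1, E))
b = Rational(230001523, 26635504) (b = Add(Mul(12725, Rational(1, 10213)), Mul(-19271, Rational(-1, 2608))) = Add(Rational(12725, 10213), Rational(19271, 2608)) = Rational(230001523, 26635504) ≈ 8.6351)
Function('D')(A, F) = Rational(1, 184) (Function('D')(A, F) = Pow(Add(168, Pow(Add(-1, Add(-1, 6)), 2)), -1) = Pow(Add(168, Pow(Add(-1, 5), 2)), -1) = Pow(Add(168, Pow(4, 2)), -1) = Pow(Add(168, 16), -1) = Pow(184, -1) = Rational(1, 184))
Mul(Add(b, -34331), Add(Function('D')(-194, 50), 29987)) = Mul(Add(Rational(230001523, 26635504), -34331), Add(Rational(1, 184), 29987)) = Mul(Rational(-914193486301, 26635504), Rational(5517609, 184)) = Rational(-5044162207755774309, 4900932736)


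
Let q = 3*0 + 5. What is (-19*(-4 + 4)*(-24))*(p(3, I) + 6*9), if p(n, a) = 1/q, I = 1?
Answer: 0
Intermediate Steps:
q = 5 (q = 0 + 5 = 5)
p(n, a) = ⅕ (p(n, a) = 1/5 = ⅕)
(-19*(-4 + 4)*(-24))*(p(3, I) + 6*9) = (-19*(-4 + 4)*(-24))*(⅕ + 6*9) = (-0*(-24))*(⅕ + 54) = (-19*0*(-24))*(271/5) = (0*(-24))*(271/5) = 0*(271/5) = 0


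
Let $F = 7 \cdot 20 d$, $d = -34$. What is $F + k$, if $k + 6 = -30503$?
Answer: $-35269$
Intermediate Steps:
$k = -30509$ ($k = -6 - 30503 = -30509$)
$F = -4760$ ($F = 7 \cdot 20 \left(-34\right) = 140 \left(-34\right) = -4760$)
$F + k = -4760 - 30509 = -35269$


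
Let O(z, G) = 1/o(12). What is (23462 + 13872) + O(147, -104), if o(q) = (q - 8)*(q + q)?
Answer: 3584065/96 ≈ 37334.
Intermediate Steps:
o(q) = 2*q*(-8 + q) (o(q) = (-8 + q)*(2*q) = 2*q*(-8 + q))
O(z, G) = 1/96 (O(z, G) = 1/(2*12*(-8 + 12)) = 1/(2*12*4) = 1/96)
(23462 + 13872) + O(147, -104) = (23462 + 13872) + 1/96 = 37334 + 1/96 = 3584065/96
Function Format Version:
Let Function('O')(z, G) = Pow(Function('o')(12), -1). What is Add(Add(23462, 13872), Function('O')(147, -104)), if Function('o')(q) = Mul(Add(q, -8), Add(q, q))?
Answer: Rational(3584065, 96) ≈ 37334.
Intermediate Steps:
Function('o')(q) = Mul(2, q, Add(-8, q)) (Function('o')(q) = Mul(Add(-8, q), Mul(2, q)) = Mul(2, q, Add(-8, q)))
Function('O')(z, G) = Rational(1, 96) (Function('O')(z, G) = Pow(Mul(2, 12, Add(-8, 12)), -1) = Pow(Mul(2, 12, 4), -1) = Pow(96, -1) = Rational(1, 96))
Add(Add(23462, 13872), Function('O')(147, -104)) = Add(Add(23462, 13872), Rational(1, 96)) = Add(37334, Rational(1, 96)) = Rational(3584065, 96)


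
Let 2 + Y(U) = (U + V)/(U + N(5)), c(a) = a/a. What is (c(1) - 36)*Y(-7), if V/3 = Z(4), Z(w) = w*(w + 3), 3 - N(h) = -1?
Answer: 2905/3 ≈ 968.33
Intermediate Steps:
N(h) = 4 (N(h) = 3 - 1*(-1) = 3 + 1 = 4)
Z(w) = w*(3 + w)
c(a) = 1
V = 84 (V = 3*(4*(3 + 4)) = 3*(4*7) = 3*28 = 84)
Y(U) = -2 + (84 + U)/(4 + U) (Y(U) = -2 + (U + 84)/(U + 4) = -2 + (84 + U)/(4 + U))
(c(1) - 36)*Y(-7) = (1 - 36)*((76 - 1*(-7))/(4 - 7)) = -35*(76 + 7)/(-3) = -(-35)*83/3 = -35*(-83/3) = 2905/3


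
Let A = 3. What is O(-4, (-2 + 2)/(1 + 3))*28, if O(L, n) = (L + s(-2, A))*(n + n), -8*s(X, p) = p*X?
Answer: 0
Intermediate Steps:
s(X, p) = -X*p/8 (s(X, p) = -p*X/8 = -X*p/8)
O(L, n) = 2*n*(¾ + L) (O(L, n) = (L - ⅛*(-2)*3)*(n + n) = (L + ¾)*(2*n) = (¾ + L)*(2*n) = 2*n*(¾ + L))
O(-4, (-2 + 2)/(1 + 3))*28 = (((-2 + 2)/(1 + 3))*(3 + 4*(-4))/2)*28 = ((0/4)*(3 - 16)/2)*28 = ((½)*(0*(¼))*(-13))*28 = ((½)*0*(-13))*28 = 0*28 = 0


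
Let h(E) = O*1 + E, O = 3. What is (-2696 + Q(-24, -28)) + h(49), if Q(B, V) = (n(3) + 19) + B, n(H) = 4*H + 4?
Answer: -2633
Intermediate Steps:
h(E) = 3 + E (h(E) = 3*1 + E = 3 + E)
n(H) = 4 + 4*H
Q(B, V) = 35 + B (Q(B, V) = ((4 + 4*3) + 19) + B = ((4 + 12) + 19) + B = (16 + 19) + B = 35 + B)
(-2696 + Q(-24, -28)) + h(49) = (-2696 + (35 - 24)) + (3 + 49) = (-2696 + 11) + 52 = -2685 + 52 = -2633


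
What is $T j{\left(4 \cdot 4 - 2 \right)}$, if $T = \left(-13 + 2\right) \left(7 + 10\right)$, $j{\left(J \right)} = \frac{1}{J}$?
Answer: $- \frac{187}{14} \approx -13.357$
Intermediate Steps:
$T = -187$ ($T = \left(-11\right) 17 = -187$)
$T j{\left(4 \cdot 4 - 2 \right)} = - \frac{187}{4 \cdot 4 - 2} = - \frac{187}{16 - 2} = - \frac{187}{14}$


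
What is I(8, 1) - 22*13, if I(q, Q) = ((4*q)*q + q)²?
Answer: 69410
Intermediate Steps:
I(q, Q) = (q + 4*q²)² (I(q, Q) = (4*q² + q)² = (q + 4*q²)²)
I(8, 1) - 22*13 = 8²*(1 + 4*8)² - 22*13 = 64*(1 + 32)² - 286 = 64*33² - 286 = 64*1089 - 286 = 69696 - 286 = 69410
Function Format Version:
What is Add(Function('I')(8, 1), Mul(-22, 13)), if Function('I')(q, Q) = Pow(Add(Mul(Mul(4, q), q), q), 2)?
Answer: 69410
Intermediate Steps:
Function('I')(q, Q) = Pow(Add(q, Mul(4, Pow(q, 2))), 2) (Function('I')(q, Q) = Pow(Add(Mul(4, Pow(q, 2)), q), 2) = Pow(Add(q, Mul(4, Pow(q, 2))), 2))
Add(Function('I')(8, 1), Mul(-22, 13)) = Add(Mul(Pow(8, 2), Pow(Add(1, Mul(4, 8)), 2)), Mul(-22, 13)) = Add(Mul(64, Pow(Add(1, 32), 2)), -286) = Add(Mul(64, Pow(33, 2)), -286) = Add(Mul(64, 1089), -286) = Add(69696, -286) = 69410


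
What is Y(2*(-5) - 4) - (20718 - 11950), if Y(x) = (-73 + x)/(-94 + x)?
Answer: -315619/36 ≈ -8767.2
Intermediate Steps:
Y(x) = (-73 + x)/(-94 + x)
Y(2*(-5) - 4) - (20718 - 11950) = (-73 + (2*(-5) - 4))/(-94 + (2*(-5) - 4)) - (20718 - 11950) = (-73 + (-10 - 4))/(-94 + (-10 - 4)) - 1*8768 = (-73 - 14)/(-94 - 14) - 8768 = -87/(-108) - 8768 = -1/108*(-87) - 8768 = 29/36 - 8768 = -315619/36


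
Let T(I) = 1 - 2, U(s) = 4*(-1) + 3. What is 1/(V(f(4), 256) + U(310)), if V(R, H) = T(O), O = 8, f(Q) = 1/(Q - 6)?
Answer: -½ ≈ -0.50000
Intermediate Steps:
U(s) = -1 (U(s) = -4 + 3 = -1)
f(Q) = 1/(-6 + Q)
T(I) = -1
V(R, H) = -1
1/(V(f(4), 256) + U(310)) = 1/(-1 - 1) = 1/(-2) = -½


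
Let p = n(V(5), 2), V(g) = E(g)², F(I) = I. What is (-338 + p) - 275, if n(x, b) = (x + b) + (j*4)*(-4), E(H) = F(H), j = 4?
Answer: -650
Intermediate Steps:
E(H) = H
V(g) = g²
n(x, b) = -64 + b + x (n(x, b) = (x + b) + (4*4)*(-4) = (b + x) + 16*(-4) = (b + x) - 64 = -64 + b + x)
p = -37 (p = -64 + 2 + 5² = -64 + 2 + 25 = -37)
(-338 + p) - 275 = (-338 - 37) - 275 = -375 - 275 = -650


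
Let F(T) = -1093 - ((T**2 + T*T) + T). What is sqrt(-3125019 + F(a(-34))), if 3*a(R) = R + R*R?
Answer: I*sqrt(3406238) ≈ 1845.6*I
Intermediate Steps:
a(R) = R/3 + R**2/3 (a(R) = (R + R*R)/3 = (R + R**2)/3 = R/3 + R**2/3)
F(T) = -1093 - T - 2*T**2 (F(T) = -1093 - ((T**2 + T**2) + T) = -1093 - (2*T**2 + T) = -1093 - (T + 2*T**2) = -1093 + (-T - 2*T**2) = -1093 - T - 2*T**2)
sqrt(-3125019 + F(a(-34))) = sqrt(-3125019 + (-1093 - (-34)*(1 - 34)/3 - 2*1156*(1 - 34)**2/9)) = sqrt(-3125019 + (-1093 - (-34)*(-33)/3 - 2*((1/3)*(-34)*(-33))**2)) = sqrt(-3125019 + (-1093 - 1*374 - 2*374**2)) = sqrt(-3125019 + (-1093 - 374 - 2*139876)) = sqrt(-3125019 + (-1093 - 374 - 279752)) = sqrt(-3125019 - 281219) = sqrt(-3406238) = I*sqrt(3406238)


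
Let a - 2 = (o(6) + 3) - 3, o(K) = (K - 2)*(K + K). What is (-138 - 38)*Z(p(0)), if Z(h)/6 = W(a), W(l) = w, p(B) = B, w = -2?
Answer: 2112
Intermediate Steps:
o(K) = 2*K*(-2 + K) (o(K) = (-2 + K)*(2*K) = 2*K*(-2 + K))
a = 50 (a = 2 + ((2*6*(-2 + 6) + 3) - 3) = 2 + ((2*6*4 + 3) - 3) = 2 + ((48 + 3) - 3) = 2 + (51 - 3) = 2 + 48 = 50)
W(l) = -2
Z(h) = -12 (Z(h) = 6*(-2) = -12)
(-138 - 38)*Z(p(0)) = (-138 - 38)*(-12) = -176*(-12) = 2112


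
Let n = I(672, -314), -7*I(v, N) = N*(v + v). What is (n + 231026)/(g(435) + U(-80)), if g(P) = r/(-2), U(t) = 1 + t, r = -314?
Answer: 145657/39 ≈ 3734.8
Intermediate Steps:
g(P) = 157 (g(P) = -314/(-2) = -314*(-1/2) = 157)
I(v, N) = -2*N*v/7 (I(v, N) = -N*(v + v)/7 = -N*2*v/7 = -2*N*v/7)
n = 60288 (n = -2/7*(-314)*672 = 60288)
(n + 231026)/(g(435) + U(-80)) = (60288 + 231026)/(157 + (1 - 80)) = 291314/(157 - 79) = 291314/78 = 291314*(1/78) = 145657/39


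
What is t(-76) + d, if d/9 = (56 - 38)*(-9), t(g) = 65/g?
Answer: -110873/76 ≈ -1458.9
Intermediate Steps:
d = -1458 (d = 9*((56 - 38)*(-9)) = 9*(18*(-9)) = 9*(-162) = -1458)
t(-76) + d = 65/(-76) - 1458 = 65*(-1/76) - 1458 = -65/76 - 1458 = -110873/76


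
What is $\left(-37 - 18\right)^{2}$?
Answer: $3025$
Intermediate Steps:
$\left(-37 - 18\right)^{2} = \left(-55\right)^{2} = 3025$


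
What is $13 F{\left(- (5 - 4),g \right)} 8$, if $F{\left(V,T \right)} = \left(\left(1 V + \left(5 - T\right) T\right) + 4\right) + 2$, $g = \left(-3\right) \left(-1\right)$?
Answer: $1144$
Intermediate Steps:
$g = 3$
$F{\left(V,T \right)} = 6 + V + T \left(5 - T\right)$ ($F{\left(V,T \right)} = \left(\left(V + T \left(5 - T\right)\right) + 4\right) + 2 = \left(4 + V + T \left(5 - T\right)\right) + 2 = 6 + V + T \left(5 - T\right)$)
$13 F{\left(- (5 - 4),g \right)} 8 = 13 \left(6 - \left(5 - 4\right) - 3^{2} + 5 \cdot 3\right) 8 = 13 \left(6 - 1 - 9 + 15\right) 8 = 13 \cdot 11 \cdot 8 = 143 \cdot 8 = 1144$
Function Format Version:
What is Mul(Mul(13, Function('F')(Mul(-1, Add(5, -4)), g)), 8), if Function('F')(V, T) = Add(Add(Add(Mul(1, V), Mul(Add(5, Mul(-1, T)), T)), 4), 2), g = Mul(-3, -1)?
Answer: 1144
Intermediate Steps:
g = 3
Function('F')(V, T) = Add(6, V, Mul(T, Add(5, Mul(-1, T)))) (Function('F')(V, T) = Add(Add(Add(V, Mul(T, Add(5, Mul(-1, T)))), 4), 2) = Add(Add(4, V, Mul(T, Add(5, Mul(-1, T)))), 2) = Add(6, V, Mul(T, Add(5, Mul(-1, T)))))
Mul(Mul(13, Function('F')(Mul(-1, Add(5, -4)), g)), 8) = Mul(Mul(13, Add(6, Mul(-1, Add(5, -4)), Mul(-1, Pow(3, 2)), Mul(5, 3))), 8) = Mul(Mul(13, Add(6, Mul(-1, 1), Mul(-1, 9), 15)), 8) = Mul(Mul(13, Add(6, -1, -9, 15)), 8) = Mul(Mul(13, 11), 8) = Mul(143, 8) = 1144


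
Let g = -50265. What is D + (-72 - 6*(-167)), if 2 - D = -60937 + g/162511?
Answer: 10054443324/162511 ≈ 61869.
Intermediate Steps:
D = 9903308094/162511 (D = 2 - (-60937 - 50265/162511) = 2 - 1*(-9902983072/162511) = 2 + 9902983072/162511 = 9903308094/162511 ≈ 60939.)
D + (-72 - 6*(-167)) = 9903308094/162511 + (-72 - 6*(-167)) = 9903308094/162511 + (-72 + 1002) = 9903308094/162511 + 930 = 10054443324/162511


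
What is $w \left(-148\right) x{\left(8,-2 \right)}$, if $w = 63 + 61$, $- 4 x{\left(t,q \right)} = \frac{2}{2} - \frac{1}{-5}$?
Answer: $\frac{27528}{5} \approx 5505.6$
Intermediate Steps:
$x{\left(t,q \right)} = - \frac{3}{10}$ ($x{\left(t,q \right)} = - \frac{\frac{2}{2} - \frac{1}{-5}}{4} = - \frac{2 \cdot \frac{1}{2} - - \frac{1}{5}}{4} = - \frac{1 + \frac{1}{5}}{4} = \left(- \frac{1}{4}\right) \frac{6}{5} = - \frac{3}{10}$)
$w = 124$
$w \left(-148\right) x{\left(8,-2 \right)} = 124 \left(-148\right) \left(- \frac{3}{10}\right) = \left(-18352\right) \left(- \frac{3}{10}\right) = \frac{27528}{5}$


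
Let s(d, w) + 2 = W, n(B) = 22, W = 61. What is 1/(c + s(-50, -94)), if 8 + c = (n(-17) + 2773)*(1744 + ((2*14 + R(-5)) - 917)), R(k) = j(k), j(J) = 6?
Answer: 1/2406546 ≈ 4.1553e-7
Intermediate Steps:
R(k) = 6
s(d, w) = 59 (s(d, w) = -2 + 61 = 59)
c = 2406487 (c = -8 + (22 + 2773)*(1744 + ((2*14 + 6) - 917)) = -8 + 2795*(1744 + ((28 + 6) - 917)) = -8 + 2795*(1744 + (34 - 917)) = -8 + 2795*(1744 - 883) = -8 + 2795*861 = -8 + 2406495 = 2406487)
1/(c + s(-50, -94)) = 1/(2406487 + 59) = 1/2406546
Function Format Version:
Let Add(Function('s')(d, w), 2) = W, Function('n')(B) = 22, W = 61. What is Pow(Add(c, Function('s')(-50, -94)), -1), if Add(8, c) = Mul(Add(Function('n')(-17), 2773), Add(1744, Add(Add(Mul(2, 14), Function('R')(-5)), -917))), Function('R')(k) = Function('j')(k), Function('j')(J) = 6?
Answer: Rational(1, 2406546) ≈ 4.1553e-7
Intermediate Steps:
Function('R')(k) = 6
Function('s')(d, w) = 59 (Function('s')(d, w) = Add(-2, 61) = 59)
c = 2406487 (c = Add(-8, Mul(Add(22, 2773), Add(1744, Add(Add(Mul(2, 14), 6), -917)))) = Add(-8, Mul(2795, Add(1744, Add(Add(28, 6), -917)))) = Add(-8, Mul(2795, Add(1744, Add(34, -917)))) = Add(-8, Mul(2795, Add(1744, -883))) = Add(-8, Mul(2795, 861)) = Add(-8, 2406495) = 2406487)
Pow(Add(c, Function('s')(-50, -94)), -1) = Pow(Add(2406487, 59), -1) = Pow(2406546, -1) = Rational(1, 2406546)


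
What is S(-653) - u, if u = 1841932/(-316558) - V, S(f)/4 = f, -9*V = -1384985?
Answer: 215501506777/1424511 ≈ 1.5128e+5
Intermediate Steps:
V = 1384985/9 (V = -⅑*(-1384985) = 1384985/9 ≈ 1.5389e+5)
S(f) = 4*f
u = -219222329509/1424511 (u = 1841932/(-316558) - 1*1384985/9 = 1841932*(-1/316558) - 1384985/9 = -920966/158279 - 1384985/9 = -219222329509/1424511 ≈ -1.5389e+5)
S(-653) - u = 4*(-653) - 1*(-219222329509/1424511) = -2612 + 219222329509/1424511 = 215501506777/1424511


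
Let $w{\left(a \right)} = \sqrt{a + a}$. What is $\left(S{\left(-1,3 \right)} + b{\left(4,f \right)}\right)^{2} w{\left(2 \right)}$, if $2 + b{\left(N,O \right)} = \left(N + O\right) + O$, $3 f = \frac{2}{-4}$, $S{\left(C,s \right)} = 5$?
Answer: $\frac{800}{9} \approx 88.889$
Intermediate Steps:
$f = - \frac{1}{6}$ ($f = \frac{2 \frac{1}{-4}}{3} = \frac{2 \left(- \frac{1}{4}\right)}{3} = \frac{1}{3} \left(- \frac{1}{2}\right) = - \frac{1}{6} \approx -0.16667$)
$b{\left(N,O \right)} = -2 + N + 2 O$ ($b{\left(N,O \right)} = -2 + \left(\left(N + O\right) + O\right) = -2 + \left(N + 2 O\right) = -2 + N + 2 O$)
$w{\left(a \right)} = \sqrt{2} \sqrt{a}$ ($w{\left(a \right)} = \sqrt{2 a} = \sqrt{2} \sqrt{a}$)
$\left(S{\left(-1,3 \right)} + b{\left(4,f \right)}\right)^{2} w{\left(2 \right)} = \left(5 + \left(-2 + 4 + 2 \left(- \frac{1}{6}\right)\right)\right)^{2} \sqrt{2} \sqrt{2} = \left(5 - - \frac{5}{3}\right)^{2} \cdot 2 = \left(5 + \frac{5}{3}\right)^{2} \cdot 2 = \left(\frac{20}{3}\right)^{2} \cdot 2 = \frac{400}{9} \cdot 2 = \frac{800}{9}$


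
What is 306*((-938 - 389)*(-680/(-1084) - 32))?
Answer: 3452339124/271 ≈ 1.2739e+7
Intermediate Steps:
306*((-938 - 389)*(-680/(-1084) - 32)) = 306*(-1327*(-680*(-1/1084) - 32)) = 306*(-1327*(170/271 - 32)) = 306*(-1327*(-8502/271)) = 306*(11282154/271) = 3452339124/271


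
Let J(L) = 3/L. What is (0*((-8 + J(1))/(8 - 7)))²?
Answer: 0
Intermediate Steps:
(0*((-8 + J(1))/(8 - 7)))² = (0*((-8 + 3/1)/(8 - 7)))² = (0*((-8 + 3*1)/1))² = (0*((-8 + 3)*1))² = (0*(-5*1))² = (0*(-5))² = 0² = 0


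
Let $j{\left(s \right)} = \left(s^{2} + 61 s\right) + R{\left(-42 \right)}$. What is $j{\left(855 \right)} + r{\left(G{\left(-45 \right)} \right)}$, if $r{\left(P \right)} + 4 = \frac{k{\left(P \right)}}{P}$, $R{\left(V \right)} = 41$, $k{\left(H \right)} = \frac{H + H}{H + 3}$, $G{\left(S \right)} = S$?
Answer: $\frac{16447556}{21} \approx 7.8322 \cdot 10^{5}$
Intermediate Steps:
$k{\left(H \right)} = \frac{2 H}{3 + H}$
$r{\left(P \right)} = -4 + \frac{2}{3 + P}$ ($r{\left(P \right)} = -4 + \frac{2 P \frac{1}{3 + P}}{P} = -4 + \frac{2}{3 + P}$)
$j{\left(s \right)} = 41 + s^{2} + 61 s$ ($j{\left(s \right)} = \left(s^{2} + 61 s\right) + 41 = 41 + s^{2} + 61 s$)
$j{\left(855 \right)} + r{\left(G{\left(-45 \right)} \right)} = \left(41 + 855^{2} + 61 \cdot 855\right) + \frac{2 \left(-5 - -90\right)}{3 - 45} = \left(41 + 731025 + 52155\right) + \frac{2 \left(-5 + 90\right)}{-42} = 783221 + 2 \left(- \frac{1}{42}\right) 85 = 783221 - \frac{85}{21} = \frac{16447556}{21}$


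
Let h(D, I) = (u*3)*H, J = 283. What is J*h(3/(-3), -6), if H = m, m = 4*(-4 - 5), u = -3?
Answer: 91692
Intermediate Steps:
m = -36 (m = 4*(-9) = -36)
H = -36
h(D, I) = 324 (h(D, I) = -3*3*(-36) = -9*(-36) = 324)
J*h(3/(-3), -6) = 283*324 = 91692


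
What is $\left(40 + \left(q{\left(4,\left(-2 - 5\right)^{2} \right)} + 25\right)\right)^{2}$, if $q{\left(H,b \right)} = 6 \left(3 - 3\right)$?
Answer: $4225$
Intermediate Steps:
$q{\left(H,b \right)} = 0$ ($q{\left(H,b \right)} = 6 \cdot 0 = 0$)
$\left(40 + \left(q{\left(4,\left(-2 - 5\right)^{2} \right)} + 25\right)\right)^{2} = \left(40 + \left(0 + 25\right)\right)^{2} = \left(40 + 25\right)^{2} = 65^{2} = 4225$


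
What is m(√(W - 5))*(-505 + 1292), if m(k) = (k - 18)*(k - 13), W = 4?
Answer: 183371 - 24397*I ≈ 1.8337e+5 - 24397.0*I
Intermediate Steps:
m(k) = (-18 + k)*(-13 + k)
m(√(W - 5))*(-505 + 1292) = (234 + (√(4 - 5))² - 31*√(4 - 5))*(-505 + 1292) = (234 + (√(-1))² - 31*I)*787 = (234 + I² - 31*I)*787 = (234 - 1 - 31*I)*787 = (233 - 31*I)*787 = 183371 - 24397*I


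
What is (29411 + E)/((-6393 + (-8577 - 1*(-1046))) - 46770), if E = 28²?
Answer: -30195/60694 ≈ -0.49750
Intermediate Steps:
E = 784
(29411 + E)/((-6393 + (-8577 - 1*(-1046))) - 46770) = (29411 + 784)/((-6393 + (-8577 - 1*(-1046))) - 46770) = 30195/((-6393 + (-8577 + 1046)) - 46770) = 30195/((-6393 - 7531) - 46770) = 30195/(-13924 - 46770) = 30195/(-60694) = 30195*(-1/60694) = -30195/60694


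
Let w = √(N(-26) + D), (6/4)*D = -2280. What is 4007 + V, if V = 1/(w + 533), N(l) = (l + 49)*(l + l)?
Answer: 1149228168/286805 - 2*I*√679/286805 ≈ 4007.0 - 0.00018171*I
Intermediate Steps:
N(l) = 2*l*(49 + l) (N(l) = (49 + l)*(2*l) = 2*l*(49 + l))
D = -1520 (D = (⅔)*(-2280) = -1520)
w = 2*I*√679 (w = √(2*(-26)*(49 - 26) - 1520) = √(2*(-26)*23 - 1520) = √(-1196 - 1520) = √(-2716) = 2*I*√679 ≈ 52.115*I)
V = 1/(533 + 2*I*√679) (V = 1/(2*I*√679 + 533) = 1/(533 + 2*I*√679) ≈ 0.0018584 - 0.00018171*I)
4007 + V = 4007 + (533/286805 - 2*I*√679/286805) = 1149228168/286805 - 2*I*√679/286805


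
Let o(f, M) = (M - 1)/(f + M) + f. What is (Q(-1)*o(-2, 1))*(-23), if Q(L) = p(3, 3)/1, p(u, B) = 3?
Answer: 138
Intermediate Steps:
o(f, M) = f + (-1 + M)/(M + f) (o(f, M) = (-1 + M)/(M + f) + f = f + (-1 + M)/(M + f))
Q(L) = 3 (Q(L) = 3/1 = 3*1 = 3)
(Q(-1)*o(-2, 1))*(-23) = (3*((-1 + 1 + (-2)² + 1*(-2))/(1 - 2)))*(-23) = (3*((-1 + 1 + 4 - 2)/(-1)))*(-23) = (3*(-1*2))*(-23) = (3*(-2))*(-23) = -6*(-23) = 138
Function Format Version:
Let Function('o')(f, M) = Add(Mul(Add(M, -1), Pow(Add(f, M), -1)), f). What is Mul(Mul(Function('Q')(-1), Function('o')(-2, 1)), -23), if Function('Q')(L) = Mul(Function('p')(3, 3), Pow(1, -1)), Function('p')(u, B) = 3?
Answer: 138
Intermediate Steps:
Function('o')(f, M) = Add(f, Mul(Pow(Add(M, f), -1), Add(-1, M))) (Function('o')(f, M) = Add(Mul(Add(-1, M), Pow(Add(M, f), -1)), f) = Add(Mul(Pow(Add(M, f), -1), Add(-1, M)), f) = Add(f, Mul(Pow(Add(M, f), -1), Add(-1, M))))
Function('Q')(L) = 3 (Function('Q')(L) = Mul(3, Pow(1, -1)) = Mul(3, 1) = 3)
Mul(Mul(Function('Q')(-1), Function('o')(-2, 1)), -23) = Mul(Mul(3, Mul(Pow(Add(1, -2), -1), Add(-1, 1, Pow(-2, 2), Mul(1, -2)))), -23) = Mul(Mul(3, Mul(Pow(-1, -1), Add(-1, 1, 4, -2))), -23) = Mul(Mul(3, Mul(-1, 2)), -23) = Mul(Mul(3, -2), -23) = Mul(-6, -23) = 138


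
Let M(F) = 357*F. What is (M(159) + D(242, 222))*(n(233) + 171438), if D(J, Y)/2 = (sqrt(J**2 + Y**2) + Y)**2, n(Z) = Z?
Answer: 63694576117 + 304887696*sqrt(26962) ≈ 1.1376e+11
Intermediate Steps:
D(J, Y) = 2*(Y + sqrt(J**2 + Y**2))**2 (D(J, Y) = 2*(sqrt(J**2 + Y**2) + Y)**2 = 2*(Y + sqrt(J**2 + Y**2))**2)
(M(159) + D(242, 222))*(n(233) + 171438) = (357*159 + 2*(222 + sqrt(242**2 + 222**2))**2)*(233 + 171438) = (56763 + 2*(222 + sqrt(58564 + 49284))**2)*171671 = (56763 + 2*(222 + sqrt(107848))**2)*171671 = (56763 + 2*(222 + 2*sqrt(26962))**2)*171671 = 9744560973 + 343342*(222 + 2*sqrt(26962))**2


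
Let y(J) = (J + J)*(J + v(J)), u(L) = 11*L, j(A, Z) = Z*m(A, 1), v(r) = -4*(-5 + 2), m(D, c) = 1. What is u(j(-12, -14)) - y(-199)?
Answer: -74580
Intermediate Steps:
v(r) = 12 (v(r) = -4*(-3) = 12)
j(A, Z) = Z (j(A, Z) = Z*1 = Z)
y(J) = 2*J*(12 + J) (y(J) = (J + J)*(J + 12) = (2*J)*(12 + J) = 2*J*(12 + J))
u(j(-12, -14)) - y(-199) = 11*(-14) - 2*(-199)*(12 - 199) = -154 - 2*(-199)*(-187) = -154 - 1*74426 = -154 - 74426 = -74580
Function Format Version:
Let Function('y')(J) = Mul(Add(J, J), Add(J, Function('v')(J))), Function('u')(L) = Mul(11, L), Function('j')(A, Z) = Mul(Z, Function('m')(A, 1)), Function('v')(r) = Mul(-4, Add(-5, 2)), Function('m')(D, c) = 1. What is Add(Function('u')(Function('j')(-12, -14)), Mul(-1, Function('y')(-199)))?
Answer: -74580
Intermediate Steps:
Function('v')(r) = 12 (Function('v')(r) = Mul(-4, -3) = 12)
Function('j')(A, Z) = Z (Function('j')(A, Z) = Mul(Z, 1) = Z)
Function('y')(J) = Mul(2, J, Add(12, J)) (Function('y')(J) = Mul(Add(J, J), Add(J, 12)) = Mul(Mul(2, J), Add(12, J)) = Mul(2, J, Add(12, J)))
Add(Function('u')(Function('j')(-12, -14)), Mul(-1, Function('y')(-199))) = Add(Mul(11, -14), Mul(-1, Mul(2, -199, Add(12, -199)))) = Add(-154, Mul(-1, Mul(2, -199, -187))) = Add(-154, Mul(-1, 74426)) = Add(-154, -74426) = -74580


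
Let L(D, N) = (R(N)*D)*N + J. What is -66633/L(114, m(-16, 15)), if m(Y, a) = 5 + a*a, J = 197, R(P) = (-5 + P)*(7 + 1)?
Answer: -66633/47196197 ≈ -0.0014118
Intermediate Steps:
R(P) = -40 + 8*P (R(P) = (-5 + P)*8 = -40 + 8*P)
m(Y, a) = 5 + a²
L(D, N) = 197 + D*N*(-40 + 8*N) (L(D, N) = ((-40 + 8*N)*D)*N + 197 = (D*(-40 + 8*N))*N + 197 = D*N*(-40 + 8*N) + 197 = 197 + D*N*(-40 + 8*N))
-66633/L(114, m(-16, 15)) = -66633/(197 + 8*114*(5 + 15²)*(-5 + (5 + 15²))) = -66633/(197 + 8*114*(5 + 225)*(-5 + (5 + 225))) = -66633/(197 + 8*114*230*(-5 + 230)) = -66633/(197 + 8*114*230*225) = -66633/(197 + 47196000) = -66633/47196197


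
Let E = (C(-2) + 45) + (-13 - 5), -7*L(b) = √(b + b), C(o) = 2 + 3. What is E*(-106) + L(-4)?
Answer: -3392 - 2*I*√2/7 ≈ -3392.0 - 0.40406*I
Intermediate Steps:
C(o) = 5
L(b) = -√2*√b/7 (L(b) = -√(b + b)/7 = -√2*√b/7)
E = 32 (E = (5 + 45) + (-13 - 5) = 50 - 18 = 32)
E*(-106) + L(-4) = 32*(-106) - √2*√(-4)/7 = -3392 - √2*2*I/7 = -3392 - 2*I*√2/7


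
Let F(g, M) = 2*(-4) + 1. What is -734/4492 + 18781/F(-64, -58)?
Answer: -6026385/2246 ≈ -2683.2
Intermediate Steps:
F(g, M) = -7 (F(g, M) = -8 + 1 = -7)
-734/4492 + 18781/F(-64, -58) = -734/4492 + 18781/(-7) = -734*1/4492 + 18781*(-⅐) = -367/2246 - 2683 = -6026385/2246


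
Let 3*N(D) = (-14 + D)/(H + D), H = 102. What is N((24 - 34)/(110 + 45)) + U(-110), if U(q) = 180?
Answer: 426491/2370 ≈ 179.95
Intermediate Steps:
N(D) = (-14 + D)/(3*(102 + D)) (N(D) = ((-14 + D)/(102 + D))/3 = (-14 + D)/(3*(102 + D)))
N((24 - 34)/(110 + 45)) + U(-110) = (-14 + (24 - 34)/(110 + 45))/(3*(102 + (24 - 34)/(110 + 45))) + 180 = (-14 - 10/155)/(3*(102 - 10/155)) + 180 = (-14 - 10*1/155)/(3*(102 - 10*1/155)) + 180 = (-14 - 2/31)/(3*(102 - 2/31)) + 180 = (⅓)*(-436/31)/(3160/31) + 180 = (⅓)*(31/3160)*(-436/31) + 180 = -109/2370 + 180 = 426491/2370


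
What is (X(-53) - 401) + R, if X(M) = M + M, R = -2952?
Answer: -3459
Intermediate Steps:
X(M) = 2*M
(X(-53) - 401) + R = (2*(-53) - 401) - 2952 = (-106 - 401) - 2952 = -507 - 2952 = -3459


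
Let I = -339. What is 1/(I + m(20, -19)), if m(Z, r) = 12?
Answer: -1/327 ≈ -0.0030581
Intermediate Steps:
1/(I + m(20, -19)) = 1/(-339 + 12) = 1/(-327) = -1/327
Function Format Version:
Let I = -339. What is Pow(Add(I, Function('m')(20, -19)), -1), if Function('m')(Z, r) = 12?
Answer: Rational(-1, 327) ≈ -0.0030581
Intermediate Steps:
Pow(Add(I, Function('m')(20, -19)), -1) = Pow(Add(-339, 12), -1) = Pow(-327, -1) = Rational(-1, 327)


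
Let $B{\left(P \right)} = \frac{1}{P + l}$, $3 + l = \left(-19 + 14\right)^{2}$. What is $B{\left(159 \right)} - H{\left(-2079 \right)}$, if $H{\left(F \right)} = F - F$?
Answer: $\frac{1}{181} \approx 0.0055249$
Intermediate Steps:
$l = 22$ ($l = -3 + \left(-19 + 14\right)^{2} = -3 + \left(-5\right)^{2} = -3 + 25 = 22$)
$B{\left(P \right)} = \frac{1}{22 + P}$ ($B{\left(P \right)} = \frac{1}{P + 22} = \frac{1}{22 + P}$)
$H{\left(F \right)} = 0$
$B{\left(159 \right)} - H{\left(-2079 \right)} = \frac{1}{22 + 159} - 0 = \frac{1}{181} + 0 = \frac{1}{181}$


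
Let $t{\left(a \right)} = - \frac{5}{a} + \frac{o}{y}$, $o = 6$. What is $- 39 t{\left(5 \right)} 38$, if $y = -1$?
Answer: $10374$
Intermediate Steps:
$t{\left(a \right)} = -6 - \frac{5}{a}$ ($t{\left(a \right)} = - \frac{5}{a} + \frac{6}{-1} = - \frac{5}{a} + 6 \left(-1\right) = - \frac{5}{a} - 6 = -6 - \frac{5}{a}$)
$- 39 t{\left(5 \right)} 38 = - 39 \left(-6 - \frac{5}{5}\right) 38 = - 39 \left(-6 - 1\right) 38 = \left(-39\right) \left(-7\right) 38 = 273 \cdot 38 = 10374$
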